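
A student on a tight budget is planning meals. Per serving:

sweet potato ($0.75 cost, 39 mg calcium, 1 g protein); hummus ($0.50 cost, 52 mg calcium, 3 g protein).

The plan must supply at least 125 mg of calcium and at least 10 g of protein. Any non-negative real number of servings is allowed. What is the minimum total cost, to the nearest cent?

$1.67

An LP optimum is at a vertex; with two nutrient constraints at most two foods are used. Check each candidate.
sweet potato only: max(125/39, 10/1) = 10 servings → $7.50.
hummus only: max(125/52, 10/3) = 3.333 servings → $1.67.
sweet potato + hummus: intersection lies outside the first quadrant.
Cheapest feasible corner: $1.67.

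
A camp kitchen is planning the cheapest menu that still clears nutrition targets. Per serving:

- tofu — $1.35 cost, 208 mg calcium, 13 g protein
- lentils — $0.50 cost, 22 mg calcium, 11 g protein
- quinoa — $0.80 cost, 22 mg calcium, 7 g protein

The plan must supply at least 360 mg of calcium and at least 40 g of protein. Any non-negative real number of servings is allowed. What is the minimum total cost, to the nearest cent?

$2.99

At the optimum either one food covers both requirements or two foods hit both targets exactly; no other combination can be cheaper.
tofu only: max(360/208, 40/13) = 3.077 servings → $4.15.
lentils only: max(360/22, 40/11) = 16.36 servings → $8.18.
quinoa only: max(360/22, 40/7) = 16.36 servings → $13.09.
tofu + lentils with both tight: 1.538 servings and 1.818 servings → $2.99.
tofu + quinoa with both tight: 1.402 servings and 3.111 servings → $4.38.
lentils + quinoa: intersection lies outside the first quadrant.
So the least-cost plan costs $2.99.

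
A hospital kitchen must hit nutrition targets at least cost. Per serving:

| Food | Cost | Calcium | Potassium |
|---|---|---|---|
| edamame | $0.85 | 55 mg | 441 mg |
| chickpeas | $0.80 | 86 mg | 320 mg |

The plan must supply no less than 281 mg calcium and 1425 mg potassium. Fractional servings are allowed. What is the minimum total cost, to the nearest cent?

$3.16

This is a tiny linear program; its minimum lies at a vertex of the feasible set. List the vertices and price them.
edamame only: max(281/55, 1425/441) = 5.109 servings → $4.34.
chickpeas only: max(281/86, 1425/320) = 4.453 servings → $3.56.
edamame + chickpeas with both tight: 1.605 servings and 2.241 servings → $3.16.
So the least-cost plan costs $3.16.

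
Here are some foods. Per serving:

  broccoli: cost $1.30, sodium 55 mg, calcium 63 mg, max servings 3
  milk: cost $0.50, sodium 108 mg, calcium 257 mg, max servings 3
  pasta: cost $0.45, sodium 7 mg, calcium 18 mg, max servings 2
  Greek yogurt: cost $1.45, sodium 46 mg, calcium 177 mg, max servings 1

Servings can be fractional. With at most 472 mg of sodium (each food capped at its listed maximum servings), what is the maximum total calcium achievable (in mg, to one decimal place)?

Calcium per mg sodium: Greek yogurt 3.848, pasta 2.571, milk 2.38, broccoli 1.145.
Take 1 serving of Greek yogurt: uses 46 mg sodium, +177.0 mg calcium (running total 177.0 mg).
Take 2 servings of pasta: uses 14 mg sodium, +36.0 mg calcium (running total 213.0 mg).
Take 3 servings of milk: uses 324 mg sodium, +771.0 mg calcium (running total 984.0 mg).
Take 1.6 servings of broccoli: uses 88 mg sodium, +100.8 mg calcium (running total 1084.8 mg).
Filling greedily by calcium-per-mg sodium is optimal for one linear limit, giving 1084.8 mg.

1084.8 mg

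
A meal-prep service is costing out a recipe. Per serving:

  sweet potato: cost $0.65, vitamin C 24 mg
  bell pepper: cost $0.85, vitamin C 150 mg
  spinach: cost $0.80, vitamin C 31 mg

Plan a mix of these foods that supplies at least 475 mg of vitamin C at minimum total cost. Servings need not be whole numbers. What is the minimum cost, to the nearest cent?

$2.69

Cost per mg of vitamin C: bell pepper $0.0057, spinach $0.0258, sweet potato $0.0271.
With no serving limits, use only bell pepper: 475 mg / 150 mg = 3.167 servings × $0.85 = $2.69.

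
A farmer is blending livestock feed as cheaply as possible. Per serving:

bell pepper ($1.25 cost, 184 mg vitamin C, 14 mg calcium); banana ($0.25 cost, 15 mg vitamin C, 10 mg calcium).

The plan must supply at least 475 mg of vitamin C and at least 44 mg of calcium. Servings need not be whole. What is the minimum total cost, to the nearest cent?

$3.36

bell pepper only: max(475/184, 44/14) = 3.143 servings → $3.93.
banana only: max(475/15, 44/10) = 31.67 servings → $7.92.
bell pepper + banana with both tight: 2.509 servings and 0.8871 servings → $3.36.
So the least-cost plan costs $3.36.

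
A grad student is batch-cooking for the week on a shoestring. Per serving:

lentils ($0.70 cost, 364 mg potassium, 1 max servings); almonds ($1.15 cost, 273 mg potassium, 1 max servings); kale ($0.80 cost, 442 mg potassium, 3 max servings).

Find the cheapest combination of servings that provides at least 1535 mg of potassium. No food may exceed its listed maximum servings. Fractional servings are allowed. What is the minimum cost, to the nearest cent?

Cost per mg of potassium: kale $0.0018, lentils $0.0019, almonds $0.0042.
Take 3 servings of kale: +1326.0 mg potassium for $2.40 (total $2.40, still need 209.0 mg).
Take 0.5742 servings of lentils: +209.0 mg potassium for $0.40 (total $2.80, still need 0.0 mg).
Filling from the cheapest source first is optimal under one linear minimum: $2.80.

$2.80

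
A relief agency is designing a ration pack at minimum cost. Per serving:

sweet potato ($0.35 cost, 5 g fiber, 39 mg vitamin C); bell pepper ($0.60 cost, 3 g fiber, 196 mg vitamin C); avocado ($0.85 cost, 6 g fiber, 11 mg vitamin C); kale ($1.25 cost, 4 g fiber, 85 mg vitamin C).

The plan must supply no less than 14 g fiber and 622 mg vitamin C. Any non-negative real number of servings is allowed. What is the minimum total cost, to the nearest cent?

$2.14

With two linear requirements the optimum uses one or two foods; enumerate the corners.
sweet potato only: max(14/5, 622/39) = 15.95 servings → $5.58.
bell pepper only: max(14/3, 622/196) = 4.667 servings → $2.80.
avocado only: max(14/6, 622/11) = 56.55 servings → $48.06.
kale only: max(14/4, 622/85) = 7.318 servings → $9.15.
sweet potato + bell pepper with both tight: 1.017 servings and 2.971 servings → $2.14.
sweet potato + avocado: the both-tight solution has a negative serving — not a feasible corner.
sweet potato + kale: the both-tight solution has a negative serving — not a feasible corner.
bell pepper + avocado with both tight: 3.13 servings and 0.7682 servings → $2.53.
bell pepper + kale with both tight: 2.454 servings and 1.66 servings → $3.55.
avocado + kale: the both-tight solution has a negative serving — not a feasible corner.
The minimum over all feasible corners is $2.14.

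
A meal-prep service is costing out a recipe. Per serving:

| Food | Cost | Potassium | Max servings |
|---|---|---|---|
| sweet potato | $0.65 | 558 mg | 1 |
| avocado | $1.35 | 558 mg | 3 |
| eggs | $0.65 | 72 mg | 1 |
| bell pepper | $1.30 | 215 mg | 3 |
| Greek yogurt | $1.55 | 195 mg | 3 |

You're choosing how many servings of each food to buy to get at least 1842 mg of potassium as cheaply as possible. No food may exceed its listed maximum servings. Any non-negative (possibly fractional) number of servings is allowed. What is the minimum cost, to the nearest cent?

$3.76

Cost per mg of potassium: sweet potato $0.0012, avocado $0.0024, bell pepper $0.0060, Greek yogurt $0.0079, eggs $0.0090.
Take 1 serving of sweet potato: +558.0 mg potassium for $0.65 (total $0.65, still need 1284.0 mg).
Take 2.301 servings of avocado: +1284.0 mg potassium for $3.11 (total $3.76, still need 0.0 mg).
Filling from the cheapest source first is optimal under one linear minimum: $3.76.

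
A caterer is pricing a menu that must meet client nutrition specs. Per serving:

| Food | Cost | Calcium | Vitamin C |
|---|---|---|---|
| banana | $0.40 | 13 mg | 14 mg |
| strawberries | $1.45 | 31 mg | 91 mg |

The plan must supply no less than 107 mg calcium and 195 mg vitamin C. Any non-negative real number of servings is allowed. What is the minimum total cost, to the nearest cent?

$3.98

With two linear requirements the optimum uses one or two foods; enumerate the corners.
banana only: max(107/13, 195/14) = 13.93 servings → $5.57.
strawberries only: max(107/31, 195/91) = 3.452 servings → $5.00.
banana + strawberries with both tight: 4.929 servings and 1.385 servings → $3.98.
The minimum over all feasible corners is $3.98.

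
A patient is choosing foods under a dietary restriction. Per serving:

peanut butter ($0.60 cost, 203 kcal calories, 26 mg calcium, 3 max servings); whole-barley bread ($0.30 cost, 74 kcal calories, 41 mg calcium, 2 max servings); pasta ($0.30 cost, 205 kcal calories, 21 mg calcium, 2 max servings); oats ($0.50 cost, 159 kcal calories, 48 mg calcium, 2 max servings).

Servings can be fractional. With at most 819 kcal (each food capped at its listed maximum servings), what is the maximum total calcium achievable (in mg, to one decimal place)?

223.2 mg

Calcium per kcal: whole-barley bread 0.5541, oats 0.3019, peanut butter 0.1281, pasta 0.1024.
Take 2 servings of whole-barley bread: uses 148 kcal, +82.0 mg calcium (running total 82.0 mg).
Take 2 servings of oats: uses 318 kcal, +96.0 mg calcium (running total 178.0 mg).
Take 1.739 servings of peanut butter: uses 353 kcal, +45.2 mg calcium (running total 223.2 mg).
Filling greedily by calcium-per-kcal is optimal for one linear limit, giving 223.2 mg.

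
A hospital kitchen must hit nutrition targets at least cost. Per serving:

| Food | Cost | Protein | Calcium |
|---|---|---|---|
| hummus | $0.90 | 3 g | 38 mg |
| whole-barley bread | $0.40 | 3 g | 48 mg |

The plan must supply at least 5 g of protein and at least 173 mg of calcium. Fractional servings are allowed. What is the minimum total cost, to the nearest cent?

Compare the cost at each extreme point of the feasible region.
hummus only: max(5/3, 173/38) = 4.553 servings → $4.10.
whole-barley bread only: max(5/3, 173/48) = 3.604 servings → $1.44.
hummus + whole-barley bread: the both-tight solution has a negative serving — not a feasible corner.
So the least-cost plan costs $1.44.

$1.44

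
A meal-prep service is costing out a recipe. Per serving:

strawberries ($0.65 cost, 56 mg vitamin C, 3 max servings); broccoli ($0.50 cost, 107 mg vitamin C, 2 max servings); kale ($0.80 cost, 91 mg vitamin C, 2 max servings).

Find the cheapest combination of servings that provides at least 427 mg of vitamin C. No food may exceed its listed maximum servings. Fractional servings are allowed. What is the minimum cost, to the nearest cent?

Cost per mg of vitamin C: broccoli $0.0047, kale $0.0088, strawberries $0.0116.
Take 2 servings of broccoli: +214.0 mg vitamin C for $1.00 (total $1.00, still need 213.0 mg).
Take 2 servings of kale: +182.0 mg vitamin C for $1.60 (total $2.60, still need 31.0 mg).
Take 0.5536 servings of strawberries: +31.0 mg vitamin C for $0.36 (total $2.96, still need 0.0 mg).
Greedy by cheapest-per-mg is optimal for a single linear constraint, so the minimum cost is $2.96.

$2.96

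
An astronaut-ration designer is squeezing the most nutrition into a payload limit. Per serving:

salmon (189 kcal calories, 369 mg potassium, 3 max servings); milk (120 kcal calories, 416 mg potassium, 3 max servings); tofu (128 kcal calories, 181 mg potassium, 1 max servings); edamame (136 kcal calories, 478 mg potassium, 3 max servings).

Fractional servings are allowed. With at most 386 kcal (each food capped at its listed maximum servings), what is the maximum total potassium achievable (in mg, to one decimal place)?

1356.7 mg

Potassium per kcal: edamame 3.515, milk 3.467, salmon 1.952, tofu 1.414.
Take 2.838 servings of edamame: uses 386 kcal, +1356.7 mg potassium (running total 1356.7 mg).
Filling greedily by potassium-per-kcal is optimal for one linear limit, giving 1356.7 mg.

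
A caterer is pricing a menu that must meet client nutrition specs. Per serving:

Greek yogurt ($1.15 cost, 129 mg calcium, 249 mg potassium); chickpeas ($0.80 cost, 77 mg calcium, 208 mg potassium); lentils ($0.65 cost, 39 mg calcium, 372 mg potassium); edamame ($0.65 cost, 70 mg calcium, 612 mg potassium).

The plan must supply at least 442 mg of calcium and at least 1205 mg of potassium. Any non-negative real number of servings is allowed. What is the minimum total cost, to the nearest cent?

$3.96

At the optimum either one food covers both requirements or two foods hit both targets exactly; no other combination can be cheaper.
Greek yogurt only: max(442/129, 1205/249) = 4.839 servings → $5.57.
chickpeas only: max(442/77, 1205/208) = 5.793 servings → $4.63.
lentils only: max(442/39, 1205/372) = 11.33 servings → $7.37.
edamame only: max(442/70, 1205/612) = 6.314 servings → $4.10.
Greek yogurt + chickpeas: the both-tight solution has a negative serving — not a feasible corner.
Greek yogurt + lentils with both tight: 3.068 servings and 1.186 servings → $4.30.
Greek yogurt + edamame with both tight: 3.026 servings and 0.7378 servings → $3.96.
chickpeas + lentils with both tight: 5.719 servings and 0.04135 servings → $4.60.
chickpeas + edamame with both tight: 5.717 servings and 0.02607 servings → $4.59.
lentils + edamame with both targets exact would need a negative amount; discard.
The minimum over all feasible corners is $3.96.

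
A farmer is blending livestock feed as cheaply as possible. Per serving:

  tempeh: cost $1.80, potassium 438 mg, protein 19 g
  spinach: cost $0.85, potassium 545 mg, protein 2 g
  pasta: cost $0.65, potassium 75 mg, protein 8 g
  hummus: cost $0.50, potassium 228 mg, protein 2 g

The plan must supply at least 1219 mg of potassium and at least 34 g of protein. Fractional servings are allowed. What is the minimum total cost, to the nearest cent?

The cheapest plan sits at a corner of the feasible region — with two constraints it uses at most two foods.
tempeh only: max(1219/438, 34/19) = 2.783 servings → $5.01.
spinach only: max(1219/545, 34/2) = 17 servings → $14.45.
pasta only: max(1219/75, 34/8) = 16.25 servings → $10.56.
hummus only: max(1219/228, 34/2) = 17 servings → $8.50.
tempeh + spinach with both tight: 1.698 servings and 0.8723 servings → $3.80.
tempeh + pasta with both targets exact would need a negative amount; discard.
tempeh + hummus with both tight: 1.538 servings and 2.393 servings → $3.96.
spinach + pasta with both tight: 1.711 servings and 3.822 servings → $3.94.
spinach + hummus: the both-tight solution has a negative serving — not a feasible corner.
pasta + hummus with both tight: 3.174 servings and 4.302 servings → $4.21.
So the least-cost plan costs $3.80.

$3.80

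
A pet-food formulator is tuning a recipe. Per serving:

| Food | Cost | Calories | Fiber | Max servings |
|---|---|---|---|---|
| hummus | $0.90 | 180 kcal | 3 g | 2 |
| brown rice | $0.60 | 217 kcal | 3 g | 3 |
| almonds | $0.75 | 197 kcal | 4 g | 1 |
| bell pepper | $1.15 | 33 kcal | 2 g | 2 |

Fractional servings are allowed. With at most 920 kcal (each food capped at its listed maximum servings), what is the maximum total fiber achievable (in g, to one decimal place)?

18.1 g

Fiber per kcal: bell pepper 0.06061, almonds 0.0203, hummus 0.01667, brown rice 0.01382.
Take 2 servings of bell pepper: uses 66 kcal, +4.0 g fiber (running total 4.0 g).
Take 1 serving of almonds: uses 197 kcal, +4.0 g fiber (running total 8.0 g).
Take 2 servings of hummus: uses 360 kcal, +6.0 g fiber (running total 14.0 g).
Take 1.369 servings of brown rice: uses 297 kcal, +4.1 g fiber (running total 18.1 g).
Greedy by best ratio exhausts the calories allowance optimally: 18.1 g.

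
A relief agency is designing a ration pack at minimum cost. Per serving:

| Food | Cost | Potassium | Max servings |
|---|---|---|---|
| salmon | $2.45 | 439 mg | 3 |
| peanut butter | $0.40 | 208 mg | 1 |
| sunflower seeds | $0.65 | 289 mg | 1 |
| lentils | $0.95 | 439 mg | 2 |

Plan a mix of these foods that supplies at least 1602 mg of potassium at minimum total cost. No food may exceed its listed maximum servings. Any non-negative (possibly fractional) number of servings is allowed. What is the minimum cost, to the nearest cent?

$4.22

Cost per mg of potassium: peanut butter $0.0019, lentils $0.0022, sunflower seeds $0.0022, salmon $0.0056.
Take 1 serving of peanut butter: +208.0 mg potassium for $0.40 (total $0.40, still need 1394.0 mg).
Take 2 servings of lentils: +878.0 mg potassium for $1.90 (total $2.30, still need 516.0 mg).
Take 1 serving of sunflower seeds: +289.0 mg potassium for $0.65 (total $2.95, still need 227.0 mg).
Take 0.5171 servings of salmon: +227.0 mg potassium for $1.27 (total $4.22, still need 0.0 mg).
Filling from the cheapest source first is optimal under one linear minimum: $4.22.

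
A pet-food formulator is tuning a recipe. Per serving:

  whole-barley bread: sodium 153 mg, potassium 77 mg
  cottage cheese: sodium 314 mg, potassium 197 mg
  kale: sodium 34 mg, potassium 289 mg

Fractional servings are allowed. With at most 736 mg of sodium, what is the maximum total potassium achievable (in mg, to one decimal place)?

Potassium per mg sodium: kale 8.5, cottage cheese 0.6274, whole-barley bread 0.5033.
With no serving limits, spend the whole sodium allowance on kale: 736 mg / 34 mg × 289 mg = 6256.0 mg.

6256.0 mg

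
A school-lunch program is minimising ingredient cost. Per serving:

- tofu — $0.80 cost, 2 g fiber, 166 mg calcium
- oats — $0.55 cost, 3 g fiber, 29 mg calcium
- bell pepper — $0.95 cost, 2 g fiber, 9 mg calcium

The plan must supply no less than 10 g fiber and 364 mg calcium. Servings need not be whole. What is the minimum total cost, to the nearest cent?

$2.62

tofu only: max(10/2, 364/166) = 5 servings → $4.00.
oats only: max(10/3, 364/29) = 12.55 servings → $6.90.
bell pepper only: max(10/2, 364/9) = 40.44 servings → $38.42.
tofu + oats with both tight: 1.823 servings and 2.118 servings → $2.62.
tofu + bell pepper with both tight: 2.032 servings and 2.968 servings → $4.45.
oats + bell pepper with both targets exact would need a negative amount; discard.
The minimum over all feasible corners is $2.62.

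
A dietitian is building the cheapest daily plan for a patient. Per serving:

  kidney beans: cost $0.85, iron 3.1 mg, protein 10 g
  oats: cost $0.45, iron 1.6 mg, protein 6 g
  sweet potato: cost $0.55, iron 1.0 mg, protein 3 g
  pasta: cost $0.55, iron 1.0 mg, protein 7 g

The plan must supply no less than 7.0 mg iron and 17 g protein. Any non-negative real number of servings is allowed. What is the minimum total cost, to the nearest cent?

$1.92

A basic optimal solution has at most two foods positive. Try each food alone and each pair with both targets met exactly.
kidney beans only: max(7.0/3.1, 17/10) = 2.258 servings → $1.92.
oats only: max(7.0/1.6, 17/6) = 4.375 servings → $1.97.
sweet potato only: max(7.0/1.0, 17/3) = 7 servings → $3.85.
pasta only: max(7.0/1.0, 17/7) = 7 servings → $3.85.
kidney beans + oats with both targets exact would need a negative amount; discard.
kidney beans + sweet potato: the both-tight solution has a negative serving — not a feasible corner.
kidney beans + pasta with both targets exact would need a negative amount; discard.
oats + sweet potato: the both-tight solution has a negative serving — not a feasible corner.
oats + pasta: intersection lies outside the first quadrant.
sweet potato + pasta: intersection lies outside the first quadrant.
Cheapest feasible corner: $1.92.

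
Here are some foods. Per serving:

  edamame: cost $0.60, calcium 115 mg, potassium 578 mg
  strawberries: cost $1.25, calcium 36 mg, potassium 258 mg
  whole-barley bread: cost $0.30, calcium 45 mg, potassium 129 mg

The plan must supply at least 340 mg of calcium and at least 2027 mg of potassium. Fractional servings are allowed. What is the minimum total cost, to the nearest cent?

$2.10

A basic optimal solution has at most two foods positive. Try each food alone and each pair with both targets met exactly.
edamame only: max(340/115, 2027/578) = 3.507 servings → $2.10.
strawberries only: max(340/36, 2027/258) = 9.444 servings → $11.81.
whole-barley bread only: max(340/45, 2027/129) = 15.71 servings → $4.71.
edamame + strawberries with both tight: 1.664 servings and 4.128 servings → $6.16.
edamame + whole-barley bread: intersection lies outside the first quadrant.
strawberries + whole-barley bread with both tight: 6.798 servings and 2.117 servings → $9.13.
The minimum over all feasible corners is $2.10.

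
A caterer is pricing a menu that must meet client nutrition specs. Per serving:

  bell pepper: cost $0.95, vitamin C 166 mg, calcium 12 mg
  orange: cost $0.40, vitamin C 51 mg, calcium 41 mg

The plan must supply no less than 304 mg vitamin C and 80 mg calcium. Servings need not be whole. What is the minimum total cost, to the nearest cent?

$1.91

With two linear requirements the optimum uses one or two foods; enumerate the corners.
bell pepper only: max(304/166, 80/12) = 6.667 servings → $6.33.
orange only: max(304/51, 80/41) = 5.961 servings → $2.38.
bell pepper + orange with both tight: 1.354 servings and 1.555 servings → $1.91.
Cheapest feasible corner: $1.91.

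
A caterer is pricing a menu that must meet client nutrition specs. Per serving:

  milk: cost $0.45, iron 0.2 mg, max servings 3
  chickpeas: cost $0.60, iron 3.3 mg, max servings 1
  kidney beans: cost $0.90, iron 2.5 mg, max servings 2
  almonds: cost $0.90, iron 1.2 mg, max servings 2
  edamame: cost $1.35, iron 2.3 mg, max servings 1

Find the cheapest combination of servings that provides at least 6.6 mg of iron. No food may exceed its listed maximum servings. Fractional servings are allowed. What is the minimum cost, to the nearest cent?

$1.79

Cost per mg of iron: chickpeas $0.1818, kidney beans $0.3600, edamame $0.5870, almonds $0.7500, milk $2.2500.
Take 1 serving of chickpeas: +3.3 mg iron for $0.60 (total $0.60, still need 3.3 mg).
Take 1.32 servings of kidney beans: +3.3 mg iron for $1.19 (total $1.79, still need 0.0 mg).
Filling from the cheapest source first is optimal under one linear minimum: $1.79.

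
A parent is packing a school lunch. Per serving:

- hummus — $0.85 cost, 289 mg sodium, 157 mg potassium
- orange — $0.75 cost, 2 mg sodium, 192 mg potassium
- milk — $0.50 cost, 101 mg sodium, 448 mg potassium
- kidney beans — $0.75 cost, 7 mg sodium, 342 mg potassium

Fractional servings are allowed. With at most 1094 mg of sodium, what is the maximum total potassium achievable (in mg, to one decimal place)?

Potassium per mg sodium: orange 96, kidney beans 48.86, milk 4.436, hummus 0.5433.
With no serving limits, spend the whole sodium allowance on orange: 1094 mg / 2 mg × 192 mg = 105024.0 mg.

105024.0 mg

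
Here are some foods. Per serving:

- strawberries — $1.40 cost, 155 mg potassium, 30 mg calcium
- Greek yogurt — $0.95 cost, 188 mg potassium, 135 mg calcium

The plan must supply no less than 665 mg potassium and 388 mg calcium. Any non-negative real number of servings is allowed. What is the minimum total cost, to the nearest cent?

$3.36

Compare the cost at each extreme point of the feasible region.
strawberries only: max(665/155, 388/30) = 12.93 servings → $18.11.
Greek yogurt only: max(665/188, 388/135) = 3.537 servings → $3.36.
strawberries + Greek yogurt with both tight: 1.101 servings and 2.629 servings → $4.04.
Cheapest feasible corner: $3.36.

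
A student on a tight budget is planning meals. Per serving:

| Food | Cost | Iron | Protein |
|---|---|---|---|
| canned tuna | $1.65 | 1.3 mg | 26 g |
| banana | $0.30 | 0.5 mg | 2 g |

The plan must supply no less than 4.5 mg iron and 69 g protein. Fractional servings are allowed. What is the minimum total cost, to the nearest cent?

A basic optimal solution has at most two foods positive. Try each food alone and each pair with both targets met exactly.
canned tuna only: max(4.5/1.3, 69/26) = 3.462 servings → $5.71.
banana only: max(4.5/0.5, 69/2) = 34.5 servings → $10.35.
canned tuna + banana with both tight: 2.452 servings and 2.625 servings → $4.83.
So the least-cost plan costs $4.83.

$4.83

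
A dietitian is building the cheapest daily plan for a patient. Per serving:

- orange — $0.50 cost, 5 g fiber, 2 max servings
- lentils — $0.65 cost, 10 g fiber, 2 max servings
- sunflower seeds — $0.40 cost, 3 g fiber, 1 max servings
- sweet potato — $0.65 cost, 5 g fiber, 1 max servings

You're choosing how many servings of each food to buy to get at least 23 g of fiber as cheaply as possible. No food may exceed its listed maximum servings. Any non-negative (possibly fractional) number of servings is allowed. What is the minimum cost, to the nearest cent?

Cost per g of fiber: lentils $0.0650, orange $0.1000, sweet potato $0.1300, sunflower seeds $0.1333.
Take 2 servings of lentils: +20.0 g fiber for $1.30 (total $1.30, still need 3.0 g).
Take 0.6 servings of orange: +3.0 g fiber for $0.30 (total $1.60, still need 0.0 g).
Greedy by cheapest-per-g is optimal for a single linear constraint, so the minimum cost is $1.60.

$1.60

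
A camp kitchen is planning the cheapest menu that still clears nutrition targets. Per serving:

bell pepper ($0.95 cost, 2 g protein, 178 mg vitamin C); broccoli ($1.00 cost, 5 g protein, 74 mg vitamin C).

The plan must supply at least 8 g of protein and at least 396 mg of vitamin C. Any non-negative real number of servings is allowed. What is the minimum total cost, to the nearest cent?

$2.63

An LP optimum is at a vertex; with two nutrient constraints at most two foods are used. Check each candidate.
bell pepper only: max(8/2, 396/178) = 4 servings → $3.80.
broccoli only: max(8/5, 396/74) = 5.351 servings → $5.35.
bell pepper + broccoli with both tight: 1.871 servings and 0.8518 servings → $2.63.
Cheapest feasible corner: $2.63.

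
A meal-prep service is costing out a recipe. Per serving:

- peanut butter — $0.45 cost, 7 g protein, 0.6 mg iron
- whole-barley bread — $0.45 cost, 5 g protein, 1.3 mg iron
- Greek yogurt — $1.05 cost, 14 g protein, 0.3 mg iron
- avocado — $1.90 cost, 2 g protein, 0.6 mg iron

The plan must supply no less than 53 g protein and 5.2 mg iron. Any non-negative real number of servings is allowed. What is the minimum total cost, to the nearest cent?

At the optimum either one food covers both requirements or two foods hit both targets exactly; no other combination can be cheaper.
peanut butter only: max(53/7, 5.2/0.6) = 8.667 servings → $3.90.
whole-barley bread only: max(53/5, 5.2/1.3) = 10.6 servings → $4.77.
Greek yogurt only: max(53/14, 5.2/0.3) = 17.33 servings → $18.20.
avocado only: max(53/2, 5.2/0.6) = 26.5 servings → $50.35.
peanut butter + whole-barley bread with both tight: 7.033 servings and 0.7541 servings → $3.50.
peanut butter + Greek yogurt: the both-tight solution has a negative serving — not a feasible corner.
peanut butter + avocado with both tight: 7.133 servings and 1.533 servings → $6.12.
whole-barley bread + Greek yogurt with both tight: 3.407 servings and 2.569 servings → $4.23.
whole-barley bread + avocado with both targets exact would need a negative amount; discard.
Greek yogurt + avocado with both tight: 2.744 servings and 7.295 servings → $16.74.
Cheapest feasible corner: $3.50.

$3.50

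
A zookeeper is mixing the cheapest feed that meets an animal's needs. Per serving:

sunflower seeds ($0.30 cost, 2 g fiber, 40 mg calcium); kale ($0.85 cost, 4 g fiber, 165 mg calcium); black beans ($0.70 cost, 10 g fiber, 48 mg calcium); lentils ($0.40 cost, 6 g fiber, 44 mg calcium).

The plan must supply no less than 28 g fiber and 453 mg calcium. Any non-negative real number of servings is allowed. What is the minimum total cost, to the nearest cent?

This is a tiny linear program; its minimum lies at a vertex of the feasible set. List the vertices and price them.
sunflower seeds only: max(28/2, 453/40) = 14 servings → $4.20.
kale only: max(28/4, 453/165) = 7 servings → $5.95.
black beans only: max(28/10, 453/48) = 9.438 servings → $6.61.
lentils only: max(28/6, 453/44) = 10.3 servings → $4.12.
sunflower seeds + kale with both targets exact would need a negative amount; discard.
sunflower seeds + black beans with both tight: 10.48 servings and 0.7039 servings → $3.64.
sunflower seeds + lentils with both tight: 9.776 servings and 1.408 servings → $3.50.
kale + black beans with both tight: 2.185 servings and 1.926 servings → $3.21.
kale + lentils with both tight: 1.826 servings and 3.45 servings → $2.93.
black beans + lentils with both targets exact would need a negative amount; discard.
The minimum over all feasible corners is $2.93.

$2.93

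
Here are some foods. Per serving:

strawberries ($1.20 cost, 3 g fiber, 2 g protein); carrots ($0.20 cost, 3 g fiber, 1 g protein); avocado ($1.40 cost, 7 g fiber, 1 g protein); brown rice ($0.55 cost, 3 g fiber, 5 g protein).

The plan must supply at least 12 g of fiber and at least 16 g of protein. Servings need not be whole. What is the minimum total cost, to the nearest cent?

$1.85

strawberries only: max(12/3, 16/2) = 8 servings → $9.60.
carrots only: max(12/3, 16/1) = 16 servings → $3.20.
avocado only: max(12/7, 16/1) = 16 servings → $22.40.
brown rice only: max(12/3, 16/5) = 4 servings → $2.20.
strawberries + carrots: the both-tight solution has a negative serving — not a feasible corner.
strawberries + avocado: intersection lies outside the first quadrant.
strawberries + brown rice with both tight: 1.333 servings and 2.667 servings → $3.07.
carrots + avocado: intersection lies outside the first quadrant.
carrots + brown rice with both tight: 1 serving and 3 servings → $1.85.
avocado + brown rice with both tight: 0.375 servings and 3.125 servings → $2.24.
The minimum over all feasible corners is $1.85.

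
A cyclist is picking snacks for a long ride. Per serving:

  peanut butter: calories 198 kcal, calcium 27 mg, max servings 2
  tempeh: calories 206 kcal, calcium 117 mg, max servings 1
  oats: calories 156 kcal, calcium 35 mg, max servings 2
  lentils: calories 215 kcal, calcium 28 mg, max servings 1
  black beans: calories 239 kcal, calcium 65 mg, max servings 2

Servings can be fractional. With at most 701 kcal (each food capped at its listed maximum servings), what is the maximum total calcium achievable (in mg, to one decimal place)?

Calcium per kcal: tempeh 0.568, black beans 0.272, oats 0.2244, peanut butter 0.1364, lentils 0.1302.
Take 1 serving of tempeh: uses 206 kcal, +117.0 mg calcium (running total 117.0 mg).
Take 2 servings of black beans: uses 478 kcal, +130.0 mg calcium (running total 247.0 mg).
Take 0.109 servings of oats: uses 17 kcal, +3.8 mg calcium (running total 250.8 mg).
Greedy by best ratio exhausts the calories allowance optimally: 250.8 mg.

250.8 mg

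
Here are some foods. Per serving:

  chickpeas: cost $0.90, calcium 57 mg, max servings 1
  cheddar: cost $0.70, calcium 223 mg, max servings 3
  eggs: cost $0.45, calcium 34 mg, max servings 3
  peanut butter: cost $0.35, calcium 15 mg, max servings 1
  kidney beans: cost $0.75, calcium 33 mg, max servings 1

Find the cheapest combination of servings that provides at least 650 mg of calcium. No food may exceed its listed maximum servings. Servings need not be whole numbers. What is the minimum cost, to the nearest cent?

$2.04

Cost per mg of calcium: cheddar $0.0031, eggs $0.0132, chickpeas $0.0158, kidney beans $0.0227, peanut butter $0.0233.
Take 2.915 servings of cheddar: +650.0 mg calcium for $2.04 (total $2.04, still need 0.0 mg).
Filling from the cheapest source first is optimal under one linear minimum: $2.04.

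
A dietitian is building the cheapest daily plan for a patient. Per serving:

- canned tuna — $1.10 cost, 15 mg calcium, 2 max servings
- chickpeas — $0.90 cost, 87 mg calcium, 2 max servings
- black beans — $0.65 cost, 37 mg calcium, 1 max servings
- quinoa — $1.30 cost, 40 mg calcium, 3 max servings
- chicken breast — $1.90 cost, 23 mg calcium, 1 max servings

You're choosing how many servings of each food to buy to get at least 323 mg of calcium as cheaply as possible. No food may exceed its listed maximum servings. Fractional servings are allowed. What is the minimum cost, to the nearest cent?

Cost per mg of calcium: chickpeas $0.0103, black beans $0.0176, quinoa $0.0325, canned tuna $0.0733, chicken breast $0.0826.
Take 2 servings of chickpeas: +174.0 mg calcium for $1.80 (total $1.80, still need 149.0 mg).
Take 1 serving of black beans: +37.0 mg calcium for $0.65 (total $2.45, still need 112.0 mg).
Take 2.8 servings of quinoa: +112.0 mg calcium for $3.64 (total $6.09, still need 0.0 mg).
Filling from the cheapest source first is optimal under one linear minimum: $6.09.

$6.09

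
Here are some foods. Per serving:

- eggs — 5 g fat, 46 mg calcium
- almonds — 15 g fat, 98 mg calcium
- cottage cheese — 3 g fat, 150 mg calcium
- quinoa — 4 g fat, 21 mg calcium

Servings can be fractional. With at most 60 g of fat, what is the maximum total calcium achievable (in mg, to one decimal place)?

3000.0 mg

Calcium per g fat: cottage cheese 50, eggs 9.2, almonds 6.533, quinoa 5.25.
With no serving limits, spend the whole fat allowance on cottage cheese: 60 g / 3 g × 150 mg = 3000.0 mg.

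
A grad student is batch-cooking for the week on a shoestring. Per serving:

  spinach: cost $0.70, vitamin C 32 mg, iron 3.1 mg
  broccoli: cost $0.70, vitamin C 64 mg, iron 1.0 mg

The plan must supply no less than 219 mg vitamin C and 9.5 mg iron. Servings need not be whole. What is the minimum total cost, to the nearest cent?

$3.21

Two binding constraints pin down two serving amounts, so the optimal mix uses at most two foods. The candidates are each food alone (scaled to the tighter of vitamin C/iron) and each pair with both constraints tight.
spinach only: max(219/32, 9.5/3.1) = 6.844 servings → $4.79.
broccoli only: max(219/64, 9.5/1.0) = 9.5 servings → $6.65.
spinach + broccoli with both tight: 2.338 servings and 2.253 servings → $3.21.
Cheapest feasible corner: $3.21.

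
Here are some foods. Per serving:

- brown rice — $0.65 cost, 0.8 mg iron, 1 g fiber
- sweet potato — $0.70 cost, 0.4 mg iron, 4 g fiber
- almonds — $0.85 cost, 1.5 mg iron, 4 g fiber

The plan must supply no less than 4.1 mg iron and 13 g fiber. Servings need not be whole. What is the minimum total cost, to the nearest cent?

$2.66

An LP optimum is at a vertex; with two nutrient constraints at most two foods are used. Check each candidate.
brown rice only: max(4.1/0.8, 13/1) = 13 servings → $8.45.
sweet potato only: max(4.1/0.4, 13/4) = 10.25 servings → $7.17.
almonds only: max(4.1/1.5, 13/4) = 3.25 servings → $2.76.
brown rice + sweet potato with both tight: 4 servings and 2.25 servings → $4.17.
brown rice + almonds: the both-tight solution has a negative serving — not a feasible corner.
sweet potato + almonds with both tight: 0.7045 servings and 2.545 servings → $2.66.
The minimum over all feasible corners is $2.66.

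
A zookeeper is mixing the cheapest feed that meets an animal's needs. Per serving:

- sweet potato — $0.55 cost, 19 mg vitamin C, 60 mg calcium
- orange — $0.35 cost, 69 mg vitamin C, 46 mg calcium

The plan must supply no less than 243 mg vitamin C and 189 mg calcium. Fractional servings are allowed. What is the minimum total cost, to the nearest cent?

Minimising a linear cost over {vitamin C ≥ 243, calcium ≥ 189, servings ≥ 0} — the optimum is at a vertex, using one or two foods.
sweet potato only: max(243/19, 189/60) = 12.79 servings → $7.03.
orange only: max(243/69, 189/46) = 4.109 servings → $1.44.
sweet potato + orange with both tight: 0.5704 servings and 3.365 servings → $1.49.
Cheapest feasible corner: $1.44.

$1.44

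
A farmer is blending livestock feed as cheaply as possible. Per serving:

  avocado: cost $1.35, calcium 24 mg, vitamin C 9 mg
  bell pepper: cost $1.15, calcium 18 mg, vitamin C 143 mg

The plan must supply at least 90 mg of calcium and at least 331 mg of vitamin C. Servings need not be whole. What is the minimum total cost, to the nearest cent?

With two linear requirements the optimum uses one or two foods; enumerate the corners.
avocado only: max(90/24, 331/9) = 36.78 servings → $49.65.
bell pepper only: max(90/18, 331/143) = 5 servings → $5.75.
avocado + bell pepper with both tight: 2.114 servings and 2.182 servings → $5.36.
Cheapest feasible corner: $5.36.

$5.36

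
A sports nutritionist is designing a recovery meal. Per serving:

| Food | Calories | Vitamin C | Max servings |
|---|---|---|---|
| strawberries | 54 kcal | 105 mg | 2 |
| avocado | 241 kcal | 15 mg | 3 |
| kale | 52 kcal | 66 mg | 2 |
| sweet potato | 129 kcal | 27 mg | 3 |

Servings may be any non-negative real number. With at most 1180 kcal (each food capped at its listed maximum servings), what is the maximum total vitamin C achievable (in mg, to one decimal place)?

459.2 mg

Vitamin C per kcal: strawberries 1.944, kale 1.269, sweet potato 0.2093, avocado 0.06224.
Take 2 servings of strawberries: uses 108 kcal, +210.0 mg vitamin C (running total 210.0 mg).
Take 2 servings of kale: uses 104 kcal, +132.0 mg vitamin C (running total 342.0 mg).
Take 3 servings of sweet potato: uses 387 kcal, +81.0 mg vitamin C (running total 423.0 mg).
Take 2.411 servings of avocado: uses 581 kcal, +36.2 mg vitamin C (running total 459.2 mg).
Filling greedily by vitamin C-per-kcal is optimal for one linear limit, giving 459.2 mg.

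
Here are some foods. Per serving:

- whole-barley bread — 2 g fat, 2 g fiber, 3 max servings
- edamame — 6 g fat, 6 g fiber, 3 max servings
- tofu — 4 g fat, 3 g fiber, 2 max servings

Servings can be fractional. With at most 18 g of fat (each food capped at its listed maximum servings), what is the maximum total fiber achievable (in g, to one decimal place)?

Fiber per g fat: whole-barley bread 1, edamame 1, tofu 0.75.
Take 3 servings of whole-barley bread: uses 6 g fat, +6.0 g fiber (running total 6.0 g).
Take 2 servings of edamame: uses 12 g fat, +12.0 g fiber (running total 18.0 g).
Filling greedily by fiber-per-g fat is optimal for one linear limit, giving 18.0 g.

18.0 g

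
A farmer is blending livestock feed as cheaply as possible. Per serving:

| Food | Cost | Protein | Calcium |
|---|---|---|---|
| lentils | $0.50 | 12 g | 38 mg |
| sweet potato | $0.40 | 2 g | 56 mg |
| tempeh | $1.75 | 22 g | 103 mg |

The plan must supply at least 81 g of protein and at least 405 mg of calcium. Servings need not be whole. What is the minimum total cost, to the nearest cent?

At the optimum either one food covers both requirements or two foods hit both targets exactly; no other combination can be cheaper.
lentils only: max(81/12, 405/38) = 10.66 servings → $5.33.
sweet potato only: max(81/2, 405/56) = 40.5 servings → $16.20.
tempeh only: max(81/22, 405/103) = 3.932 servings → $6.88.
lentils + sweet potato with both tight: 6.252 servings and 2.99 servings → $4.32.
lentils + tempeh: the both-tight solution has a negative serving — not a feasible corner.
sweet potato + tempeh with both tight: 0.5526 servings and 3.632 servings → $6.58.
Cheapest feasible corner: $4.32.

$4.32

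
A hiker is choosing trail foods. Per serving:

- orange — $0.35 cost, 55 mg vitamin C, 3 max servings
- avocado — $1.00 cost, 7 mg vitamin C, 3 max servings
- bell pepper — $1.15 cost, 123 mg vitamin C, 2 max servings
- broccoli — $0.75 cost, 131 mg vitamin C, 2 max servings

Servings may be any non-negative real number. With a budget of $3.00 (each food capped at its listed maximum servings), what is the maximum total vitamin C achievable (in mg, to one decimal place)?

Vitamin C per dollar: broccoli 174.7, orange 157.1, bell pepper 107, avocado 7.
Take 2 servings of broccoli: spends $1.50, +262.0 mg vitamin C (running total 262.0 mg).
Take 3 servings of orange: spends $1.05, +165.0 mg vitamin C (running total 427.0 mg).
Take 0.3913 servings of bell pepper: spends $0.45, +48.1 mg vitamin C (running total 475.1 mg).
Filling greedily by vitamin C-per-dollar is optimal for one linear limit, giving 475.1 mg.

475.1 mg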